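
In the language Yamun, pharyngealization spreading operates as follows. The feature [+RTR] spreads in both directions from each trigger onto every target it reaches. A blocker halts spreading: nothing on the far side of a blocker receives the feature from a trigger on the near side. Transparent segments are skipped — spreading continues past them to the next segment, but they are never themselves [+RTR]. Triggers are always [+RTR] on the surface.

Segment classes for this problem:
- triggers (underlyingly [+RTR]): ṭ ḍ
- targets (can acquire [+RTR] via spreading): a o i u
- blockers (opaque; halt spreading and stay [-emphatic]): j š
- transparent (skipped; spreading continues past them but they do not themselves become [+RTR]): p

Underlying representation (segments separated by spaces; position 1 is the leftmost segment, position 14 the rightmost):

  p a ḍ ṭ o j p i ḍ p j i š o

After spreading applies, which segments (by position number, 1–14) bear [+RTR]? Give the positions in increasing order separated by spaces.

From /ḍ/ at 3 rightward: 4 /ṭ/ is itself a trigger — this domain ends here.
From /ḍ/ at 3 leftward: 2 /a/ → [+RTR]; 1 /p/ transparent; word edge.
From /ṭ/ at 4 rightward: 5 /o/ → [+RTR]; 6 /j/ blocks.
From /ṭ/ at 4 leftward: 3 /ḍ/ is itself a trigger — this domain ends here.
From /ḍ/ at 9 rightward: 10 /p/ transparent; 11 /j/ blocks.
From /ḍ/ at 9 leftward: 8 /i/ → [+RTR]; 7 /p/ transparent; 6 /j/ blocks.
Targets with no active source: positions 12 14 stay [-emphatic].

2 3 4 5 8 9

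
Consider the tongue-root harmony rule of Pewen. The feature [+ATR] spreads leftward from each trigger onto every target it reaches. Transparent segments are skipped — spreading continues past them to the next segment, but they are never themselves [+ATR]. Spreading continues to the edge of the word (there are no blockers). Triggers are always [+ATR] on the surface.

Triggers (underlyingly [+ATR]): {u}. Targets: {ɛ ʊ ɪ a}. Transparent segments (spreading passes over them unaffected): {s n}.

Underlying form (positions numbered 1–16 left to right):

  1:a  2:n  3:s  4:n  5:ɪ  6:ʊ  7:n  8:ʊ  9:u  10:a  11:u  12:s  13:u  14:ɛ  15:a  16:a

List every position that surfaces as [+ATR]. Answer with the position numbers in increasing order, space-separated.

1 5 6 8 9 10 11 13

From /u/ at 9 leftward: 8 /ʊ/ → [+ATR]; 7 /n/ transparent; 6 /ʊ/ → [+ATR]; 5 /ɪ/ → [+ATR]; 4 /n/ transparent; 3 /s/ transparent; 2 /n/ transparent; 1 /a/ → [+ATR]; word edge.
From /u/ at 11 leftward: 10 /a/ → [+ATR]; 9 /u/ is itself a trigger — this domain ends here.
From /u/ at 13 leftward: 12 /s/ transparent; 11 /u/ is itself a trigger — this domain ends here.
Targets with no active source: positions 14 15 16 stay [-ATR].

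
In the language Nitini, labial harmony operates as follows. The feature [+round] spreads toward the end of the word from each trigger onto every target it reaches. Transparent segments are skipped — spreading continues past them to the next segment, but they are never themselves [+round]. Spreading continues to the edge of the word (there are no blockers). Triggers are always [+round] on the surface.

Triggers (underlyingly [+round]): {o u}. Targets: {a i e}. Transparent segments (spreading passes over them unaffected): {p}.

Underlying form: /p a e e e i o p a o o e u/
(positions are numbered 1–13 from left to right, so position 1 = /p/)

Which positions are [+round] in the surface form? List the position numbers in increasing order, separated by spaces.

From /o/ at 7 rightward: 8 /p/ transparent; 9 /a/ → [+round]; 10 /o/ is itself a trigger — this domain ends here.
From /o/ at 10 rightward: 11 /o/ is itself a trigger — this domain ends here.
From /o/ at 11 rightward: 12 /e/ → [+round]; 13 /u/ is itself a trigger — this domain ends here.
From /u/ at 13 rightward: word edge.
Targets with no active source: positions 2 3 4 5 6 stay [-round].

7 9 10 11 12 13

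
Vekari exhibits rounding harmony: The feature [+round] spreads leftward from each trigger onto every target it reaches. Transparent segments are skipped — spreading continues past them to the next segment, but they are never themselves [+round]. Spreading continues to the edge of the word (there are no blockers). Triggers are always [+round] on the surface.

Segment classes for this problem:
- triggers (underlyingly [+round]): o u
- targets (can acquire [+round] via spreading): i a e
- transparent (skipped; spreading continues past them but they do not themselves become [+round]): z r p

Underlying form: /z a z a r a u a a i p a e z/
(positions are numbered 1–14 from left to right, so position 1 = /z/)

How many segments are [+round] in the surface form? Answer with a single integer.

From /u/ at 7 leftward: 6 /a/ → [+round]; 5 /r/ transparent; 4 /a/ → [+round]; 3 /z/ transparent; 2 /a/ → [+round]; 1 /z/ transparent; word edge.
Targets with no active source: positions 8 9 10 12 13 stay [-round].
[+round] positions on the surface: 2 4 6 7.

4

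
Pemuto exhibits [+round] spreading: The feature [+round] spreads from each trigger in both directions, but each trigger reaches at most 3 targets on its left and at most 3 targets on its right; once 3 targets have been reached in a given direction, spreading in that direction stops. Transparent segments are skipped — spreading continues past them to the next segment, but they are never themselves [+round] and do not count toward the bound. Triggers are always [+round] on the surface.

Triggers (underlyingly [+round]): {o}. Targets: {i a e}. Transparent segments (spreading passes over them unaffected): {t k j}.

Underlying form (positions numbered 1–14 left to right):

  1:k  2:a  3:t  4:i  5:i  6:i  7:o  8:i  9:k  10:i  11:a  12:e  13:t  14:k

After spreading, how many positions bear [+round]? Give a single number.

7

From /o/ at 7 rightward: 8 /i/ → [+round]; 9 /k/ transparent; 10 /i/ → [+round]; 11 /a/ → [+round]; bound reached.
From /o/ at 7 leftward: 6 /i/ → [+round]; 5 /i/ → [+round]; 4 /i/ → [+round]; bound reached.
Targets with no active source: positions 2 12 stay [-round].
[+round] positions on the surface: 4 5 6 7 8 10 11.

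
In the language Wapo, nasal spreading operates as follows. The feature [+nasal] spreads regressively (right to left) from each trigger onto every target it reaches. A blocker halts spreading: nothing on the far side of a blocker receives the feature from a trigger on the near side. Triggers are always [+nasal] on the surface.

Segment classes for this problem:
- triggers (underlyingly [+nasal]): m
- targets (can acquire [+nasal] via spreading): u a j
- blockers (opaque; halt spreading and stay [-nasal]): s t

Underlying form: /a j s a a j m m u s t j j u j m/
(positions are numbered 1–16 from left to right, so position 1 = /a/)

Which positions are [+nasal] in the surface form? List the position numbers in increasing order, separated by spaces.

From /m/ at 7 leftward: 6 /j/ → [+nasal]; 5 /a/ → [+nasal]; 4 /a/ → [+nasal]; 3 /s/ blocks.
From /m/ at 8 leftward: 7 /m/ is itself a trigger — this domain ends here.
From /m/ at 16 leftward: 15 /j/ → [+nasal]; 14 /u/ → [+nasal]; 13 /j/ → [+nasal]; 12 /j/ → [+nasal]; 11 /t/ blocks.
Targets with no active source: positions 1 2 9 stay [-nasal].

4 5 6 7 8 12 13 14 15 16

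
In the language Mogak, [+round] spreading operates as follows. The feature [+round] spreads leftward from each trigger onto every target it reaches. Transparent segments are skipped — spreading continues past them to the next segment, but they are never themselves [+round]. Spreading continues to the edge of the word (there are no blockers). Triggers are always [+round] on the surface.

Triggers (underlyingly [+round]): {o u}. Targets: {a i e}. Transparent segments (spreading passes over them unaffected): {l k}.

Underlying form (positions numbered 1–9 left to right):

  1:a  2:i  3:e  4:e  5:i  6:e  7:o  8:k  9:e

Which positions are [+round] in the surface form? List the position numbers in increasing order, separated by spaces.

From /o/ at 7 leftward: 6 /e/ → [+round]; 5 /i/ → [+round]; 4 /e/ → [+round]; 3 /e/ → [+round]; 2 /i/ → [+round]; 1 /a/ → [+round]; word edge.
Target with no active source: position 9 stays [-round].

1 2 3 4 5 6 7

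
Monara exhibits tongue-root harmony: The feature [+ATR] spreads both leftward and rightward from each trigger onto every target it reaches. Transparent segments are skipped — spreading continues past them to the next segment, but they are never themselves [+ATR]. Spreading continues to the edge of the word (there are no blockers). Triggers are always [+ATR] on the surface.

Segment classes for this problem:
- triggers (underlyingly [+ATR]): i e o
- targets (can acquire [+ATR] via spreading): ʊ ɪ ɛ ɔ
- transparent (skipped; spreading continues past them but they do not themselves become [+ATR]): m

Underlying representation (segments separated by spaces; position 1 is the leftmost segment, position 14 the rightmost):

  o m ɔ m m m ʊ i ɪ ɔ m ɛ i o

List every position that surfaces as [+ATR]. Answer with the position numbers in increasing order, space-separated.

1 3 7 8 9 10 12 13 14

From /o/ at 1 rightward: 2 /m/ transparent; 3 /ɔ/ → [+ATR]; 4 /m/ transparent; 5 /m/ transparent; 6 /m/ transparent; 7 /ʊ/ → [+ATR]; 8 /i/ is itself a trigger — this domain ends here.
From /o/ at 1 leftward: word edge.
From /i/ at 8 rightward: 9 /ɪ/ → [+ATR]; 10 /ɔ/ → [+ATR]; 11 /m/ transparent; 12 /ɛ/ → [+ATR]; 13 /i/ is itself a trigger — this domain ends here.
From /i/ at 8 leftward: 7 /ʊ/ → [+ATR]; 6 /m/ transparent; 5 /m/ transparent; 4 /m/ transparent; 3 /ɔ/ → [+ATR]; 2 /m/ transparent; 1 /o/ is itself a trigger — this domain ends here.
From /i/ at 13 rightward: 14 /o/ is itself a trigger — this domain ends here.
From /i/ at 13 leftward: 12 /ɛ/ → [+ATR]; 11 /m/ transparent; 10 /ɔ/ → [+ATR]; 9 /ɪ/ → [+ATR]; 8 /i/ is itself a trigger — this domain ends here.
From /o/ at 14 rightward: word edge.
From /o/ at 14 leftward: 13 /i/ is itself a trigger — this domain ends here.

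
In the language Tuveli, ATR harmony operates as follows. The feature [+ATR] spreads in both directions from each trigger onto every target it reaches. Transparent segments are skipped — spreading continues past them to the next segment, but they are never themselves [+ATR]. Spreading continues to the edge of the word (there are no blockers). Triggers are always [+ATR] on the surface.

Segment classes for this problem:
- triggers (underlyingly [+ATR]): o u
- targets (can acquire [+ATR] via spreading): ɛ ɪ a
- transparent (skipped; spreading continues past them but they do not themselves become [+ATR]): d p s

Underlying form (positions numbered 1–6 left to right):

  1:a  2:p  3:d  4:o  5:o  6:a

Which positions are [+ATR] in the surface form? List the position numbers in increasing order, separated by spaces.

1 4 5 6

From /o/ at 4 rightward: 5 /o/ is itself a trigger — this domain ends here.
From /o/ at 4 leftward: 3 /d/ transparent; 2 /p/ transparent; 1 /a/ → [+ATR]; word edge.
From /o/ at 5 rightward: 6 /a/ → [+ATR]; word edge.
From /o/ at 5 leftward: 4 /o/ is itself a trigger — this domain ends here.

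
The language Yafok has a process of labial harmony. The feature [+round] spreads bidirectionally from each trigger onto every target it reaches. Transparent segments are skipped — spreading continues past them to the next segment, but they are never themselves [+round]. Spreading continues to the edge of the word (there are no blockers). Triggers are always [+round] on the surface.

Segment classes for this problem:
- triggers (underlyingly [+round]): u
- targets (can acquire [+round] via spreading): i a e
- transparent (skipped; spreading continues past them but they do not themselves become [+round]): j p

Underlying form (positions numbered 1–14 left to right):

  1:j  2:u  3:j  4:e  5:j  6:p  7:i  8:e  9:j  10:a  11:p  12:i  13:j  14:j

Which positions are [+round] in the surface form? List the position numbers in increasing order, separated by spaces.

2 4 7 8 10 12

From /u/ at 2 rightward: 3 /j/ transparent; 4 /e/ → [+round]; 5 /j/ transparent; 6 /p/ transparent; 7 /i/ → [+round]; 8 /e/ → [+round]; 9 /j/ transparent; 10 /a/ → [+round]; 11 /p/ transparent; 12 /i/ → [+round]; 13 /j/ transparent; 14 /j/ transparent; word edge.
From /u/ at 2 leftward: 1 /j/ transparent; word edge.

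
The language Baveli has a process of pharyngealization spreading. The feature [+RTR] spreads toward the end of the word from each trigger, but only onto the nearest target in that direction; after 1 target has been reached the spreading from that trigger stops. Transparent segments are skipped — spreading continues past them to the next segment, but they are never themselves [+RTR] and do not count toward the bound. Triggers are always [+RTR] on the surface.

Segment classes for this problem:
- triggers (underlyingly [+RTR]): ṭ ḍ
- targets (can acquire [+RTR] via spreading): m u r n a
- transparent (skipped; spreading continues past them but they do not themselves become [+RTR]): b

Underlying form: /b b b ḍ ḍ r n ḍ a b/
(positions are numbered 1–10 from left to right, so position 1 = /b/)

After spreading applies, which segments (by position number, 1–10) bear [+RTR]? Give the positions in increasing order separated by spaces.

4 5 6 8 9

From /ḍ/ at 4 rightward: 5 /ḍ/ is itself a trigger — this domain ends here.
From /ḍ/ at 5 rightward: 6 /r/ → [+RTR]; bound reached.
From /ḍ/ at 8 rightward: 9 /a/ → [+RTR]; bound reached.
Target with no active source: position 7 stays [-emphatic].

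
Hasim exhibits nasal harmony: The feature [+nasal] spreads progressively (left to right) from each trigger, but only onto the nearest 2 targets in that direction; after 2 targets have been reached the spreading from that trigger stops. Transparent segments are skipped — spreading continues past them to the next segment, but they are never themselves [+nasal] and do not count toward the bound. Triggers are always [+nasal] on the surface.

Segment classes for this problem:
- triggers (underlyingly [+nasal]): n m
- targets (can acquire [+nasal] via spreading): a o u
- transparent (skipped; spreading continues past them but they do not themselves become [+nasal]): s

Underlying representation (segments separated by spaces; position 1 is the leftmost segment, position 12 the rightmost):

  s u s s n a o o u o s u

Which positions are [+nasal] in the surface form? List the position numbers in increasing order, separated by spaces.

5 6 7

From /n/ at 5 rightward: 6 /a/ → [+nasal]; 7 /o/ → [+nasal]; bound reached.
Targets with no active source: positions 2 8 9 10 12 stay [-nasal].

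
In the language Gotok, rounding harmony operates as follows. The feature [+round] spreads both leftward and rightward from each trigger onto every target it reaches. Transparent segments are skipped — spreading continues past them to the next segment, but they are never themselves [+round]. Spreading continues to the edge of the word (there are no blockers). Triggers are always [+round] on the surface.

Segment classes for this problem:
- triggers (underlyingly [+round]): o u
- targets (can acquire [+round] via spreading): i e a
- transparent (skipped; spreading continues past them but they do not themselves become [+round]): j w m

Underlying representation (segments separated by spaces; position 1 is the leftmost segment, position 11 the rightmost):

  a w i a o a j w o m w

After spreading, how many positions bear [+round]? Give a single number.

6

From /o/ at 5 rightward: 6 /a/ → [+round]; 7 /j/ transparent; 8 /w/ transparent; 9 /o/ is itself a trigger — this domain ends here.
From /o/ at 5 leftward: 4 /a/ → [+round]; 3 /i/ → [+round]; 2 /w/ transparent; 1 /a/ → [+round]; word edge.
From /o/ at 9 rightward: 10 /m/ transparent; 11 /w/ transparent; word edge.
From /o/ at 9 leftward: 8 /w/ transparent; 7 /j/ transparent; 6 /a/ → [+round]; 5 /o/ is itself a trigger — this domain ends here.
[+round] positions on the surface: 1 3 4 5 6 9.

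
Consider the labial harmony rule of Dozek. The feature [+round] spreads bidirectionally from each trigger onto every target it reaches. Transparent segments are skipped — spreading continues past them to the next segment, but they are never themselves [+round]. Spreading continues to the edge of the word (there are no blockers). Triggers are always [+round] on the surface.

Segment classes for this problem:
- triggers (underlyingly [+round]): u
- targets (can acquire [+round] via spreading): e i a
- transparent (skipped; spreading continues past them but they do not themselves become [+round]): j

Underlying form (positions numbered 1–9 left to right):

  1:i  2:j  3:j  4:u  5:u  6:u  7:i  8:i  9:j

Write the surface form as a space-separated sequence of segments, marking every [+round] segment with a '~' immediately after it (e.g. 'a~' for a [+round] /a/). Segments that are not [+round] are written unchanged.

From /u/ at 4 rightward: 5 /u/ is itself a trigger — this domain ends here.
From /u/ at 4 leftward: 3 /j/ transparent; 2 /j/ transparent; 1 /i/ → [+round]; word edge.
From /u/ at 5 rightward: 6 /u/ is itself a trigger — this domain ends here.
From /u/ at 5 leftward: 4 /u/ is itself a trigger — this domain ends here.
From /u/ at 6 rightward: 7 /i/ → [+round]; 8 /i/ → [+round]; 9 /j/ transparent; word edge.
From /u/ at 6 leftward: 5 /u/ is itself a trigger — this domain ends here.
[+round] positions on the surface: 1 4 5 6 7 8.

i~ j j u~ u~ u~ i~ i~ j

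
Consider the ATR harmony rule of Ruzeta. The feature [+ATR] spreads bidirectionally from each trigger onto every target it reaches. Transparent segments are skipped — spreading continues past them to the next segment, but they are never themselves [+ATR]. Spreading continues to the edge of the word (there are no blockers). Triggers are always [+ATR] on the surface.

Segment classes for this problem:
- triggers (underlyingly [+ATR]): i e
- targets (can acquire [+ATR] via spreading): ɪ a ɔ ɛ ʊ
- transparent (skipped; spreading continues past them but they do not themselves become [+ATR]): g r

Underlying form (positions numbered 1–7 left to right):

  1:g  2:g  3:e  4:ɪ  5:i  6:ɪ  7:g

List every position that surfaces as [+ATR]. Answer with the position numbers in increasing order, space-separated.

3 4 5 6

From /e/ at 3 rightward: 4 /ɪ/ → [+ATR]; 5 /i/ is itself a trigger — this domain ends here.
From /e/ at 3 leftward: 2 /g/ transparent; 1 /g/ transparent; word edge.
From /i/ at 5 rightward: 6 /ɪ/ → [+ATR]; 7 /g/ transparent; word edge.
From /i/ at 5 leftward: 4 /ɪ/ → [+ATR]; 3 /e/ is itself a trigger — this domain ends here.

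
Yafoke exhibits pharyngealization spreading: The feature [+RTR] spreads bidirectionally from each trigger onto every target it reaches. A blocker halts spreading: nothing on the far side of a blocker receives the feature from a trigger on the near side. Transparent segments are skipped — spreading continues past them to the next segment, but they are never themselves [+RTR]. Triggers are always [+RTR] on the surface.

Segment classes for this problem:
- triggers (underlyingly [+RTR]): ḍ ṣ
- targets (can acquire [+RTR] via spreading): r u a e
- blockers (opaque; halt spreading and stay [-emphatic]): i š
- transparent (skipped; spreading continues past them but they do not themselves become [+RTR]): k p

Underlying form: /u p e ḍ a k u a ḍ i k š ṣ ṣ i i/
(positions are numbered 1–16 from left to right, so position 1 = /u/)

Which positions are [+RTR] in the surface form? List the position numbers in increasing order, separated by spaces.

From /ḍ/ at 4 rightward: 5 /a/ → [+RTR]; 6 /k/ transparent; 7 /u/ → [+RTR]; 8 /a/ → [+RTR]; 9 /ḍ/ is itself a trigger — this domain ends here.
From /ḍ/ at 4 leftward: 3 /e/ → [+RTR]; 2 /p/ transparent; 1 /u/ → [+RTR]; word edge.
From /ḍ/ at 9 rightward: 10 /i/ blocks.
From /ḍ/ at 9 leftward: 8 /a/ → [+RTR]; 7 /u/ → [+RTR]; 6 /k/ transparent; 5 /a/ → [+RTR]; 4 /ḍ/ is itself a trigger — this domain ends here.
From /ṣ/ at 13 rightward: 14 /ṣ/ is itself a trigger — this domain ends here.
From /ṣ/ at 13 leftward: 12 /š/ blocks.
From /ṣ/ at 14 rightward: 15 /i/ blocks.
From /ṣ/ at 14 leftward: 13 /ṣ/ is itself a trigger — this domain ends here.

1 3 4 5 7 8 9 13 14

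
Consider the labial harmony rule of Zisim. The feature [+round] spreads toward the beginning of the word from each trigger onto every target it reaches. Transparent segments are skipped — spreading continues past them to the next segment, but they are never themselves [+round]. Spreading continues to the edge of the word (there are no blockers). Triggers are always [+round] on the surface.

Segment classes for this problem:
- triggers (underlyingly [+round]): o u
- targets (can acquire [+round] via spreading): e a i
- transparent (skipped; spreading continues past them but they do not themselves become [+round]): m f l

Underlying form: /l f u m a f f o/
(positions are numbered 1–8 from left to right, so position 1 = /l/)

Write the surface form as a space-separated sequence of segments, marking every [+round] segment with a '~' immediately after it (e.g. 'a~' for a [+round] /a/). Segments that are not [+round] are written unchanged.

l f u~ m a~ f f o~

From /u/ at 3 leftward: 2 /f/ transparent; 1 /l/ transparent; word edge.
From /o/ at 8 leftward: 7 /f/ transparent; 6 /f/ transparent; 5 /a/ → [+round]; 4 /m/ transparent; 3 /u/ is itself a trigger — this domain ends here.
[+round] positions on the surface: 3 5 8.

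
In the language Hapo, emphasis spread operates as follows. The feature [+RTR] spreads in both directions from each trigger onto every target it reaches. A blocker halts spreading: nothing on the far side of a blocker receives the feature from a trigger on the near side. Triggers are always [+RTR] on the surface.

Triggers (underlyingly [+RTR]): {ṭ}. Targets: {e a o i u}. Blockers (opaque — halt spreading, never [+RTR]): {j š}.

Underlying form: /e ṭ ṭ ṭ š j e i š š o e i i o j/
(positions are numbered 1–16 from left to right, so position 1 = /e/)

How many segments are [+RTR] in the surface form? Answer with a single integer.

From /ṭ/ at 2 rightward: 3 /ṭ/ is itself a trigger — this domain ends here.
From /ṭ/ at 2 leftward: 1 /e/ → [+RTR]; word edge.
From /ṭ/ at 3 rightward: 4 /ṭ/ is itself a trigger — this domain ends here.
From /ṭ/ at 3 leftward: 2 /ṭ/ is itself a trigger — this domain ends here.
From /ṭ/ at 4 rightward: 5 /š/ blocks.
From /ṭ/ at 4 leftward: 3 /ṭ/ is itself a trigger — this domain ends here.
Targets with no active source: positions 7 8 11 12 13 14 15 stay [-emphatic].
[+RTR] positions on the surface: 1 2 3 4.

4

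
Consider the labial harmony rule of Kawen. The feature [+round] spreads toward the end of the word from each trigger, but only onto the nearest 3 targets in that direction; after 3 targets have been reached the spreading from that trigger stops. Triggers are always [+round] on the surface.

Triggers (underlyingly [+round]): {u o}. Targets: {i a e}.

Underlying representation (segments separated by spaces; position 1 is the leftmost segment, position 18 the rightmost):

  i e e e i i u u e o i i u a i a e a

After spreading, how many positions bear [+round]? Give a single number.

10

From /u/ at 7 rightward: 8 /u/ is itself a trigger — this domain ends here.
From /u/ at 8 rightward: 9 /e/ → [+round]; 10 /o/ is itself a trigger — this domain ends here.
From /o/ at 10 rightward: 11 /i/ → [+round]; 12 /i/ → [+round]; 13 /u/ is itself a trigger — this domain ends here.
From /u/ at 13 rightward: 14 /a/ → [+round]; 15 /i/ → [+round]; 16 /a/ → [+round]; bound reached.
Targets with no active source: positions 1 2 3 4 5 6 17 18 stay [-round].
[+round] positions on the surface: 7 8 9 10 11 12 13 14 15 16.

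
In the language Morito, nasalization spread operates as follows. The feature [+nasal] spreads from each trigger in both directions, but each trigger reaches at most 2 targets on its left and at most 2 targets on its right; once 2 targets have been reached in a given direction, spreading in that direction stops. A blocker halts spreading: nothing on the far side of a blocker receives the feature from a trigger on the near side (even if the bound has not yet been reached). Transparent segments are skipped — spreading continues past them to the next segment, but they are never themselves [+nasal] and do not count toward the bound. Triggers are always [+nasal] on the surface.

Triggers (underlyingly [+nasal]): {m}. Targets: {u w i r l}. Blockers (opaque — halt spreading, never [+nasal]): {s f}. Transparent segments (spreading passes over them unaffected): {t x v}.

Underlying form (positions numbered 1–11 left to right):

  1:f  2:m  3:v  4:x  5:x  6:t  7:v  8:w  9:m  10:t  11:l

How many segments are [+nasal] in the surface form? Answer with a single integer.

From /m/ at 2 rightward: 3 /v/ transparent; 4 /x/ transparent; 5 /x/ transparent; 6 /t/ transparent; 7 /v/ transparent; 8 /w/ → [+nasal]; 9 /m/ is itself a trigger — this domain ends here.
From /m/ at 2 leftward: 1 /f/ blocks.
From /m/ at 9 rightward: 10 /t/ transparent; 11 /l/ → [+nasal]; word edge.
From /m/ at 9 leftward: 8 /w/ → [+nasal]; 7 /v/ transparent; 6 /t/ transparent; 5 /x/ transparent; 4 /x/ transparent; 3 /v/ transparent; 2 /m/ is itself a trigger — this domain ends here.
[+nasal] positions on the surface: 2 8 9 11.

4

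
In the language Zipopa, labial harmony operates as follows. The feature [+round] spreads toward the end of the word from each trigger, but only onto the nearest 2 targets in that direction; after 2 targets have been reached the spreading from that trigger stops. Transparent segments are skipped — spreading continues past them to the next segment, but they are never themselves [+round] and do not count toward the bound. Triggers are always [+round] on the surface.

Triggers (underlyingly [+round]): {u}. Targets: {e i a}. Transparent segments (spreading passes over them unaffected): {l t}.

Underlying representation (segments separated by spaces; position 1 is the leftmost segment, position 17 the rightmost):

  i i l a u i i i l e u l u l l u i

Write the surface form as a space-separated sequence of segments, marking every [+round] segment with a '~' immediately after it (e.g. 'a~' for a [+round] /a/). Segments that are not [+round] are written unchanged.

From /u/ at 5 rightward: 6 /i/ → [+round]; 7 /i/ → [+round]; bound reached.
From /u/ at 11 rightward: 12 /l/ transparent; 13 /u/ is itself a trigger — this domain ends here.
From /u/ at 13 rightward: 14 /l/ transparent; 15 /l/ transparent; 16 /u/ is itself a trigger — this domain ends here.
From /u/ at 16 rightward: 17 /i/ → [+round]; word edge.
Targets with no active source: positions 1 2 4 8 10 stay [-round].
[+round] positions on the surface: 5 6 7 11 13 16 17.

i i l a u~ i~ i~ i l e u~ l u~ l l u~ i~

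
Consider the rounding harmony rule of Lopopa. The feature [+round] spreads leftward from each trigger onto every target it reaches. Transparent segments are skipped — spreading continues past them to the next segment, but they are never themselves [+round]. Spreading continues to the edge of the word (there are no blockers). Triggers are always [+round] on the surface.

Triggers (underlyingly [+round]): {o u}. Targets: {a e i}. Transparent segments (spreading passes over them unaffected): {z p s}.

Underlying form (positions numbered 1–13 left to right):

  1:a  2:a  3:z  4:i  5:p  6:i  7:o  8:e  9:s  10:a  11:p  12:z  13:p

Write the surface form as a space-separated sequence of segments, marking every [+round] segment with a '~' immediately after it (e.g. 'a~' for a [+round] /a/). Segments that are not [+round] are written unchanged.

a~ a~ z i~ p i~ o~ e s a p z p

From /o/ at 7 leftward: 6 /i/ → [+round]; 5 /p/ transparent; 4 /i/ → [+round]; 3 /z/ transparent; 2 /a/ → [+round]; 1 /a/ → [+round]; word edge.
Targets with no active source: positions 8 10 stay [-round].
[+round] positions on the surface: 1 2 4 6 7.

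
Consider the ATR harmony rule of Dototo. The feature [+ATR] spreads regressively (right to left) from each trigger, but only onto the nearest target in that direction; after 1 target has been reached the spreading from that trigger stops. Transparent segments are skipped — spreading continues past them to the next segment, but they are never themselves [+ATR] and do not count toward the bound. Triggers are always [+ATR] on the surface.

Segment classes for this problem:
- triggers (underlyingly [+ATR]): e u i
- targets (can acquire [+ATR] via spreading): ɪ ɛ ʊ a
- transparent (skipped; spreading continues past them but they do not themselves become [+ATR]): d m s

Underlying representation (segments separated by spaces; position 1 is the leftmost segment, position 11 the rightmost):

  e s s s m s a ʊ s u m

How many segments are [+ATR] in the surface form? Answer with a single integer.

3

From /e/ at 1 leftward: word edge.
From /u/ at 10 leftward: 9 /s/ transparent; 8 /ʊ/ → [+ATR]; bound reached.
Target with no active source: position 7 stays [-ATR].
[+ATR] positions on the surface: 1 8 10.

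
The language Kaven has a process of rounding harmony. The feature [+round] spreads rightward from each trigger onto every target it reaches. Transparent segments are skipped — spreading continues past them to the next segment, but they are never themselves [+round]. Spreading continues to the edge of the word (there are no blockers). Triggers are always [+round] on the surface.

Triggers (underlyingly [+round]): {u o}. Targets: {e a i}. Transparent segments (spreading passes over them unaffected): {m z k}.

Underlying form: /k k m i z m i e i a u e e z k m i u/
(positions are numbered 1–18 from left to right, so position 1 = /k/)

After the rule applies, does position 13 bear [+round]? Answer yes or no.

yes

From /u/ at 11 rightward: 12 /e/ → [+round]; 13 /e/ → [+round]; 14 /z/ transparent; 15 /k/ transparent; 16 /m/ transparent; 17 /i/ → [+round]; 18 /u/ is itself a trigger — this domain ends here.
From /u/ at 18 rightward: word edge.
Targets with no active source: positions 4 7 8 9 10 stay [-round].
[+round] positions on the surface: 11 12 13 17 18.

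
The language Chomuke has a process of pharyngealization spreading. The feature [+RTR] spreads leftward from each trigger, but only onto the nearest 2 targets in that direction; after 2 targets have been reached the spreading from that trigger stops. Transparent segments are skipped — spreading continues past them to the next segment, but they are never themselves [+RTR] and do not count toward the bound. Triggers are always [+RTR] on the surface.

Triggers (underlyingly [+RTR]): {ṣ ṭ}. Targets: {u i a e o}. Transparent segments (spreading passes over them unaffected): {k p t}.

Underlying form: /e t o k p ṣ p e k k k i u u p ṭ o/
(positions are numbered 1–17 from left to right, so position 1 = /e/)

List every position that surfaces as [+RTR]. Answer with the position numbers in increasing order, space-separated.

From /ṣ/ at 6 leftward: 5 /p/ transparent; 4 /k/ transparent; 3 /o/ → [+RTR]; 2 /t/ transparent; 1 /e/ → [+RTR]; bound reached.
From /ṭ/ at 16 leftward: 15 /p/ transparent; 14 /u/ → [+RTR]; 13 /u/ → [+RTR]; bound reached.
Targets with no active source: positions 8 12 17 stay [-emphatic].

1 3 6 13 14 16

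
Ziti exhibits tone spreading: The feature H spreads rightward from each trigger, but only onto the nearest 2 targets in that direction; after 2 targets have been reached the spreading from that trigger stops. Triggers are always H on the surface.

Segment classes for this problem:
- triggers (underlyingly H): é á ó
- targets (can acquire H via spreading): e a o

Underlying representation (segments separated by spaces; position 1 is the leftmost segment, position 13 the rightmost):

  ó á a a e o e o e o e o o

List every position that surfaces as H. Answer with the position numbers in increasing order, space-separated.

1 2 3 4

From /ó/ at 1 rightward: 2 /á/ is itself a trigger — this domain ends here.
From /á/ at 2 rightward: 3 /a/ → H; 4 /a/ → H; bound reached.
Targets with no active source: positions 5 6 7 8 9 10 11 12 13 stay [-high tone].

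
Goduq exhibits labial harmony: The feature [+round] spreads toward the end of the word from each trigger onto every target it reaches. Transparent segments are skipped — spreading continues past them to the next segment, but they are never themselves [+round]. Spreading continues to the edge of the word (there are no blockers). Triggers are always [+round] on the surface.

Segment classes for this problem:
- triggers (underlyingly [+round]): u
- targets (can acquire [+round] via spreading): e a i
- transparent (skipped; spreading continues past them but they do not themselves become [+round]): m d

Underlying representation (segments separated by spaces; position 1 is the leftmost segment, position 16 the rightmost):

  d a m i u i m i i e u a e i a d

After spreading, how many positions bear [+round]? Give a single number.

From /u/ at 5 rightward: 6 /i/ → [+round]; 7 /m/ transparent; 8 /i/ → [+round]; 9 /i/ → [+round]; 10 /e/ → [+round]; 11 /u/ is itself a trigger — this domain ends here.
From /u/ at 11 rightward: 12 /a/ → [+round]; 13 /e/ → [+round]; 14 /i/ → [+round]; 15 /a/ → [+round]; 16 /d/ transparent; word edge.
Targets with no active source: positions 2 4 stay [-round].
[+round] positions on the surface: 5 6 8 9 10 11 12 13 14 15.

10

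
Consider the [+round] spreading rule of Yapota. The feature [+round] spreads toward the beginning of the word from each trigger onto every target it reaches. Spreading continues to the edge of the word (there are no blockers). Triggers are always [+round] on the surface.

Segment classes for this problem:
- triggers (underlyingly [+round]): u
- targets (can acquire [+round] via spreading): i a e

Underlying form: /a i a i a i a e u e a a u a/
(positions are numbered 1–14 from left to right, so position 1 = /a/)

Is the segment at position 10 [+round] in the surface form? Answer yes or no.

From /u/ at 9 leftward: 8 /e/ → [+round]; 7 /a/ → [+round]; 6 /i/ → [+round]; 5 /a/ → [+round]; 4 /i/ → [+round]; 3 /a/ → [+round]; 2 /i/ → [+round]; 1 /a/ → [+round]; word edge.
From /u/ at 13 leftward: 12 /a/ → [+round]; 11 /a/ → [+round]; 10 /e/ → [+round]; 9 /u/ is itself a trigger — this domain ends here.
Target with no active source: position 14 stays [-round].
[+round] positions on the surface: 1 2 3 4 5 6 7 8 9 10 11 12 13.

yes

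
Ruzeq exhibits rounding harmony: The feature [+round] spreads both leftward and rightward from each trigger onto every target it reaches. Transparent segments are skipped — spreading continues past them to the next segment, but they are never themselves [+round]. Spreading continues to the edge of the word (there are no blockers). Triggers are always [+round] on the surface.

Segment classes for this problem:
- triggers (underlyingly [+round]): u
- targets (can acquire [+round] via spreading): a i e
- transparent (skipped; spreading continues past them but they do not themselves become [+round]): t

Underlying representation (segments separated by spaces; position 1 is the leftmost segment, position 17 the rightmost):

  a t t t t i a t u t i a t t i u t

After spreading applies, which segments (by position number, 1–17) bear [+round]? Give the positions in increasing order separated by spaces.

From /u/ at 9 rightward: 10 /t/ transparent; 11 /i/ → [+round]; 12 /a/ → [+round]; 13 /t/ transparent; 14 /t/ transparent; 15 /i/ → [+round]; 16 /u/ is itself a trigger — this domain ends here.
From /u/ at 9 leftward: 8 /t/ transparent; 7 /a/ → [+round]; 6 /i/ → [+round]; 5 /t/ transparent; 4 /t/ transparent; 3 /t/ transparent; 2 /t/ transparent; 1 /a/ → [+round]; word edge.
From /u/ at 16 rightward: 17 /t/ transparent; word edge.
From /u/ at 16 leftward: 15 /i/ → [+round]; 14 /t/ transparent; 13 /t/ transparent; 12 /a/ → [+round]; 11 /i/ → [+round]; 10 /t/ transparent; 9 /u/ is itself a trigger — this domain ends here.

1 6 7 9 11 12 15 16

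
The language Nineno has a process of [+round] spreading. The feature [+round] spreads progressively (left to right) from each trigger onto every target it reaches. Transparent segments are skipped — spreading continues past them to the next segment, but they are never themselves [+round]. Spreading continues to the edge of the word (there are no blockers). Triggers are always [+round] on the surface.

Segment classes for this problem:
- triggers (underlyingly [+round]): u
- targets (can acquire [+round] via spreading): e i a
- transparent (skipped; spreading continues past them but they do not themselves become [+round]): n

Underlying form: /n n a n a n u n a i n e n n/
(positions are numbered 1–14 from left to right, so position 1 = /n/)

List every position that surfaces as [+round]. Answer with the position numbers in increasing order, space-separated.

7 9 10 12

From /u/ at 7 rightward: 8 /n/ transparent; 9 /a/ → [+round]; 10 /i/ → [+round]; 11 /n/ transparent; 12 /e/ → [+round]; 13 /n/ transparent; 14 /n/ transparent; word edge.
Targets with no active source: positions 3 5 stay [-round].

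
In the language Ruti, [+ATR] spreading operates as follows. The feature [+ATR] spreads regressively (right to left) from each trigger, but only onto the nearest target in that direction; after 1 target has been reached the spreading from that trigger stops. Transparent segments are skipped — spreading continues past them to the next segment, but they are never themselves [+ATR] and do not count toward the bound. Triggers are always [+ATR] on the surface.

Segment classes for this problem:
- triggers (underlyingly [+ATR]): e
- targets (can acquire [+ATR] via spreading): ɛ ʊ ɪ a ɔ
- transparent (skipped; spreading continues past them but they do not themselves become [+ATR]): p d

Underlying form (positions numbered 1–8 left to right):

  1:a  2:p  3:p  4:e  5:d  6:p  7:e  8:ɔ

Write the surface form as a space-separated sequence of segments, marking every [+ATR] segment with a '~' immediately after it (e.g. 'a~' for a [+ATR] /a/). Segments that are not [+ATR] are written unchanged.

a~ p p e~ d p e~ ɔ

From /e/ at 4 leftward: 3 /p/ transparent; 2 /p/ transparent; 1 /a/ → [+ATR]; bound reached.
From /e/ at 7 leftward: 6 /p/ transparent; 5 /d/ transparent; 4 /e/ is itself a trigger — this domain ends here.
Target with no active source: position 8 stays [-ATR].
[+ATR] positions on the surface: 1 4 7.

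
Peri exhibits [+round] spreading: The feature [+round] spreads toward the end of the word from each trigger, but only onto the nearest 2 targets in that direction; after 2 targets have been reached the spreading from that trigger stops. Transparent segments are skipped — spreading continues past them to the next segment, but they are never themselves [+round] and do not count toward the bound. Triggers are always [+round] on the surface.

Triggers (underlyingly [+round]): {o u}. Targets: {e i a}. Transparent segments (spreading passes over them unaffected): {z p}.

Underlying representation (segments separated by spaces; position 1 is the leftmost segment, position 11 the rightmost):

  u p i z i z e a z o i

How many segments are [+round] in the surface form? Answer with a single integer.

5

From /u/ at 1 rightward: 2 /p/ transparent; 3 /i/ → [+round]; 4 /z/ transparent; 5 /i/ → [+round]; bound reached.
From /o/ at 10 rightward: 11 /i/ → [+round]; word edge.
Targets with no active source: positions 7 8 stay [-round].
[+round] positions on the surface: 1 3 5 10 11.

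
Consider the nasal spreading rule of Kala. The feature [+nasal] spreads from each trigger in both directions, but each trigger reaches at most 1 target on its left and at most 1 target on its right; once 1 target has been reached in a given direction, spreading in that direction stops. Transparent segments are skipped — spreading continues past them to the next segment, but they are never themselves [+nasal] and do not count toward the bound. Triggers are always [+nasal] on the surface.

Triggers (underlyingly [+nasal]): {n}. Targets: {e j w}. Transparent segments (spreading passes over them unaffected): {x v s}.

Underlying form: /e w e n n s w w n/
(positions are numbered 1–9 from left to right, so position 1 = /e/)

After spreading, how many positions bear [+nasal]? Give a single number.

6

From /n/ at 4 rightward: 5 /n/ is itself a trigger — this domain ends here.
From /n/ at 4 leftward: 3 /e/ → [+nasal]; bound reached.
From /n/ at 5 rightward: 6 /s/ transparent; 7 /w/ → [+nasal]; bound reached.
From /n/ at 5 leftward: 4 /n/ is itself a trigger — this domain ends here.
From /n/ at 9 rightward: word edge.
From /n/ at 9 leftward: 8 /w/ → [+nasal]; bound reached.
Targets with no active source: positions 1 2 stay [-nasal].
[+nasal] positions on the surface: 3 4 5 7 8 9.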